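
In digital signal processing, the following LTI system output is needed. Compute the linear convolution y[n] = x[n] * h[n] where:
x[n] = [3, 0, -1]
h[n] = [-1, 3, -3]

y[n] = sum_k x[k]*h[n-k]. Output length = len(x) + len(h) - 1 = 3 + 3 - 1 = 5.
y[0] = 3*-1 = -3
y[1] = 0*-1 + 3*3 = 9
y[2] = -1*-1 + 0*3 + 3*-3 = -8
y[3] = -1*3 + 0*-3 = -3
y[4] = -1*-3 = 3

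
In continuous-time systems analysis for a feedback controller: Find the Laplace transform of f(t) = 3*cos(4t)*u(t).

Standard pair: cos(wt)*u(t) <-> s/(s^2+w^2)
With w = 4: L{3*cos(4t)*u(t)} = 3s/(s^2+16)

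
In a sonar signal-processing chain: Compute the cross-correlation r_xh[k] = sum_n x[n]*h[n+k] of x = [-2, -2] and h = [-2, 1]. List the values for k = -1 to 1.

Both sequences indexed from 0 and zero outside their support.
Lags with overlap: k = -1 to 1.
  r_xh[-1] = x[1]*h[0] = 4
  r_xh[0] = x[0]*h[0] + x[1]*h[1] = 2
  r_xh[1] = x[0]*h[1] = -2
r_xh = [4, 2, -2] (for k = -1, ..., 1)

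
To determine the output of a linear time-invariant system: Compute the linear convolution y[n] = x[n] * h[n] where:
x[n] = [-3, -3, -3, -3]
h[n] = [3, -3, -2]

y[n] = sum_k x[k]*h[n-k]. Output length = len(x) + len(h) - 1 = 4 + 3 - 1 = 6.
y[0] = -3*3 = -9
y[1] = -3*3 + -3*-3 = 0
y[2] = -3*3 + -3*-3 + -3*-2 = 6
y[3] = -3*3 + -3*-3 + -3*-2 = 6
y[4] = -3*-3 + -3*-2 = 15
y[5] = -3*-2 = 6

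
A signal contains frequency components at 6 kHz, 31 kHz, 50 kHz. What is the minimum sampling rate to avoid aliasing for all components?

The highest frequency component is f_max = 50 kHz.
Nyquist rate = 2 * f_max = 2 * 50 kHz = 100 kHz.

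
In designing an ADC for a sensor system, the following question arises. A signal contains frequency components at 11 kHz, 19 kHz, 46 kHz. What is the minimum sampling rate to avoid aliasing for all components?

The highest frequency component is f_max = 46 kHz.
Nyquist rate = 2 * f_max = 2 * 46 kHz = 92 kHz.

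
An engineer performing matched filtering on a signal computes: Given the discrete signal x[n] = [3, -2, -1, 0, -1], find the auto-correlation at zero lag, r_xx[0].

The auto-correlation at zero lag r_xx[0] equals the signal energy.
r_xx[0] = sum of x[n]^2 = 3^2 + (-2)^2 + (-1)^2 + 0^2 + (-1)^2
= 9 + 4 + 1 + 0 + 1 = 15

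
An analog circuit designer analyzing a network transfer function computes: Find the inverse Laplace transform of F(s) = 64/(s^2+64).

Standard pair: w/(s^2+w^2) <-> sin(wt)*u(t)
Recognize w^2 = 64, so w = 8; numerator 64 = 8*8.
f(t) = 8*sin(8t)*u(t)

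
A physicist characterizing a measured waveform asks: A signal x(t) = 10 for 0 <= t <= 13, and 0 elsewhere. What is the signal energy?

Energy = integral of |x(t)|^2 dt over the signal duration
= 10^2 * 13 = 100 * 13 = 1300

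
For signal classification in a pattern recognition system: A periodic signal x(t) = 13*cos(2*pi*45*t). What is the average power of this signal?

Average power of A*cos(wt) is A^2/2.
P = 13^2 / 2 = 169/2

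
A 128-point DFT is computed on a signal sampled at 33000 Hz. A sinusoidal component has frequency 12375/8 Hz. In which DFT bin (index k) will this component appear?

DFT frequency resolution = f_s/N = 33000/128 = 4125/16 Hz
Bin index k = f_signal / resolution = 12375/8 / 4125/16 = 6
The signal frequency 12375/8 Hz falls in DFT bin k = 6.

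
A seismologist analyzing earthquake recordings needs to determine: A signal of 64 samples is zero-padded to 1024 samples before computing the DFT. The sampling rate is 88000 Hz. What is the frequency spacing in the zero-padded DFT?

Original DFT: N = 64, resolution = f_s/N = 88000/64 = 1375 Hz
Zero-padded DFT: N = 1024, resolution = f_s/N = 88000/1024 = 1375/16 Hz
Zero-padding interpolates the spectrum (finer frequency grid)
but does NOT improve the true spectral resolution (ability to resolve close frequencies).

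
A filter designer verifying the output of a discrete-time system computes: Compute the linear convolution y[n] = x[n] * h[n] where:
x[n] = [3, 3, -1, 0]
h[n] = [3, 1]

y[n] = sum_k x[k]*h[n-k]. Output length = len(x) + len(h) - 1 = 4 + 2 - 1 = 5.
y[0] = 3*3 = 9
y[1] = 3*3 + 3*1 = 12
y[2] = -1*3 + 3*1 = 0
y[3] = 0*3 + -1*1 = -1
y[4] = 0*1 = 0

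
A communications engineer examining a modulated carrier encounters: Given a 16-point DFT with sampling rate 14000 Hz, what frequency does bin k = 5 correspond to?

The frequency of DFT bin k is: f_k = k * f_s / N
f_5 = 5 * 14000 / 16 = 4375 Hz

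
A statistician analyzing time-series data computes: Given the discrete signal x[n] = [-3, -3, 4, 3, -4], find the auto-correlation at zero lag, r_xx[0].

The auto-correlation at zero lag r_xx[0] equals the signal energy.
r_xx[0] = sum of x[n]^2 = (-3)^2 + (-3)^2 + 4^2 + 3^2 + (-4)^2
= 9 + 9 + 16 + 9 + 16 = 59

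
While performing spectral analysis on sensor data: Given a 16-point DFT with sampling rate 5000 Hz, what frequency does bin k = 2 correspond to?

The frequency of DFT bin k is: f_k = k * f_s / N
f_2 = 2 * 5000 / 16 = 625 Hz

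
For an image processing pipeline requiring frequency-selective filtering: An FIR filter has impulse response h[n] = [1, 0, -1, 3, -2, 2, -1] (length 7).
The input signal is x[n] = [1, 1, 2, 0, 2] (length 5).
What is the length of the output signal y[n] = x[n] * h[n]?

For linear convolution, the output length is:
len(y) = len(x) + len(h) - 1 = 5 + 7 - 1 = 11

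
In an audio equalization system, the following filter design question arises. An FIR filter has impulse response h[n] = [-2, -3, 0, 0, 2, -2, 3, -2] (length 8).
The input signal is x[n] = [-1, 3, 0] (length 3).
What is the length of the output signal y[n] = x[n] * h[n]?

For linear convolution, the output length is:
len(y) = len(x) + len(h) - 1 = 3 + 8 - 1 = 10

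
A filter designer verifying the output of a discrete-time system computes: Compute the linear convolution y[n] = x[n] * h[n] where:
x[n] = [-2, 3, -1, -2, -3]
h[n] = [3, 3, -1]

y[n] = sum_k x[k]*h[n-k]. Output length = len(x) + len(h) - 1 = 5 + 3 - 1 = 7.
y[0] = -2*3 = -6
y[1] = 3*3 + -2*3 = 3
y[2] = -1*3 + 3*3 + -2*-1 = 8
y[3] = -2*3 + -1*3 + 3*-1 = -12
y[4] = -3*3 + -2*3 + -1*-1 = -14
y[5] = -3*3 + -2*-1 = -7
y[6] = -3*-1 = 3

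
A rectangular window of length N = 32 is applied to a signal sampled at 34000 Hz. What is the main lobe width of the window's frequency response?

For a rectangular window of length N,
the main lobe width in frequency is 2*f_s/N.
= 2*34000/32 = 2125 Hz
This determines the minimum frequency separation for resolving two sinusoids.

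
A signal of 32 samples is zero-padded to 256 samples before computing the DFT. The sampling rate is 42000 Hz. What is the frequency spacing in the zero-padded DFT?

Original DFT: N = 32, resolution = f_s/N = 42000/32 = 2625/2 Hz
Zero-padded DFT: N = 256, resolution = f_s/N = 42000/256 = 2625/16 Hz
Zero-padding interpolates the spectrum (finer frequency grid)
but does NOT improve the true spectral resolution (ability to resolve close frequencies).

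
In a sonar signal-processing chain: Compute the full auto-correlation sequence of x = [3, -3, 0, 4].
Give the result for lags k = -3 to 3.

r_xx[k] = sum_m x[m]*x[m+k], indexed from 0, for k = -3 to 3:
  r_xx[-3] = x[3]*x[0] = 12
  r_xx[-2] = x[2]*x[0] + x[3]*x[1] = -12
  r_xx[-1] = x[1]*x[0] + x[2]*x[1] + x[3]*x[2] = -9
  r_xx[0] = x[0]*x[0] + x[1]*x[1] + x[2]*x[2] + x[3]*x[3] = 34
  r_xx[1] = x[0]*x[1] + x[1]*x[2] + x[2]*x[3] = -9
  r_xx[2] = x[0]*x[2] + x[1]*x[3] = -12
  r_xx[3] = x[0]*x[3] = 12
r_xx = [12, -12, -9, 34, -9, -12, 12]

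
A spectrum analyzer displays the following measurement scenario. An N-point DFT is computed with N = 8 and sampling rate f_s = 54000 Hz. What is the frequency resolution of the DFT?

DFT frequency resolution = f_s / N
= 54000 / 8 = 6750 Hz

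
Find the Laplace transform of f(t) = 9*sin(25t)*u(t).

Standard pair: sin(wt)*u(t) <-> w/(s^2+w^2)
With w = 25: L{9*sin(25t)*u(t)} = 225/(s^2+625)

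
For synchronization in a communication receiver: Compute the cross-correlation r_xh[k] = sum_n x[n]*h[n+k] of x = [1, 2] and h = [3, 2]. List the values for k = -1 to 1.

Both sequences indexed from 0 and zero outside their support.
Lags with overlap: k = -1 to 1.
  r_xh[-1] = x[1]*h[0] = 6
  r_xh[0] = x[0]*h[0] + x[1]*h[1] = 7
  r_xh[1] = x[0]*h[1] = 2
r_xh = [6, 7, 2] (for k = -1, ..., 1)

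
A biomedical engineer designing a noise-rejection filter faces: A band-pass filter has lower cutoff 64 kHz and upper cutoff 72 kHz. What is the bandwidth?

Bandwidth = f_high - f_low
= 72 kHz - 64 kHz = 8 kHz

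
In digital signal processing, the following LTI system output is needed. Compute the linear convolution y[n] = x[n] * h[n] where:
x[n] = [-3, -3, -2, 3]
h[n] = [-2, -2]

y[n] = sum_k x[k]*h[n-k]. Output length = len(x) + len(h) - 1 = 4 + 2 - 1 = 5.
y[0] = -3*-2 = 6
y[1] = -3*-2 + -3*-2 = 12
y[2] = -2*-2 + -3*-2 = 10
y[3] = 3*-2 + -2*-2 = -2
y[4] = 3*-2 = -6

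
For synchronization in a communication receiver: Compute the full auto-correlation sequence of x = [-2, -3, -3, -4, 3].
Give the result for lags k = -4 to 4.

r_xx[k] = sum_m x[m]*x[m+k], indexed from 0, for k = -4 to 4:
  r_xx[-4] = x[4]*x[0] = -6
  r_xx[-3] = x[3]*x[0] + x[4]*x[1] = -1
  r_xx[-2] = x[2]*x[0] + x[3]*x[1] + x[4]*x[2] = 9
  r_xx[-1] = x[1]*x[0] + x[2]*x[1] + x[3]*x[2] + x[4]*x[3] = 15
  r_xx[0] = x[0]*x[0] + x[1]*x[1] + x[2]*x[2] + x[3]*x[3] + x[4]*x[4] = 47
  r_xx[1] = x[0]*x[1] + x[1]*x[2] + x[2]*x[3] + x[3]*x[4] = 15
  r_xx[2] = x[0]*x[2] + x[1]*x[3] + x[2]*x[4] = 9
  r_xx[3] = x[0]*x[3] + x[1]*x[4] = -1
  r_xx[4] = x[0]*x[4] = -6
r_xx = [-6, -1, 9, 15, 47, 15, 9, -1, -6]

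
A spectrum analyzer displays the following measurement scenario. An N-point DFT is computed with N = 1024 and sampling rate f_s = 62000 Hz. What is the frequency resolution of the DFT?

DFT frequency resolution = f_s / N
= 62000 / 1024 = 3875/64 Hz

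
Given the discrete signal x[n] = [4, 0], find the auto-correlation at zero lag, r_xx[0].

The auto-correlation at zero lag r_xx[0] equals the signal energy.
r_xx[0] = sum of x[n]^2 = 4^2 + 0^2
= 16 + 0 = 16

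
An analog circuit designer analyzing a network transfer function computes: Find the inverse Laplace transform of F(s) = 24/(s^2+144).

Standard pair: w/(s^2+w^2) <-> sin(wt)*u(t)
Recognize w^2 = 144, so w = 12; numerator 24 = 2*12.
f(t) = 2*sin(12t)*u(t)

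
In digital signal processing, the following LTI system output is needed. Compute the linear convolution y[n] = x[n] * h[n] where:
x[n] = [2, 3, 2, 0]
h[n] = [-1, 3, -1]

y[n] = sum_k x[k]*h[n-k]. Output length = len(x) + len(h) - 1 = 4 + 3 - 1 = 6.
y[0] = 2*-1 = -2
y[1] = 3*-1 + 2*3 = 3
y[2] = 2*-1 + 3*3 + 2*-1 = 5
y[3] = 0*-1 + 2*3 + 3*-1 = 3
y[4] = 0*3 + 2*-1 = -2
y[5] = 0*-1 = 0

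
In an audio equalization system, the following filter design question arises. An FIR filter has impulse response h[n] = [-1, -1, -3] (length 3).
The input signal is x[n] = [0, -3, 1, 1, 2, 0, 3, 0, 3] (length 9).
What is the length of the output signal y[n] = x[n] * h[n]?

For linear convolution, the output length is:
len(y) = len(x) + len(h) - 1 = 9 + 3 - 1 = 11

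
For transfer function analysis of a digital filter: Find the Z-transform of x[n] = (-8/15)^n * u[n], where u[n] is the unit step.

The Z-transform of a^n * u[n] is z/(z-a) for |z| > |a|.
Here a = -8/15, so X(z) = z/(z - (-8/15)) = 15z/(15z + 8)
ROC: |z| > 8/15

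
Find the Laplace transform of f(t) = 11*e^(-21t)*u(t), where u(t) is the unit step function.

Standard Laplace transform pair:
e^(-at)*u(t) <-> 1/(s+a)
With a = 21: L{11*e^(-21t)*u(t)} = 11/(s+21), ROC: Re(s) > -21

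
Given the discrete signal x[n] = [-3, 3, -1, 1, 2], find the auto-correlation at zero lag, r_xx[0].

The auto-correlation at zero lag r_xx[0] equals the signal energy.
r_xx[0] = sum of x[n]^2 = (-3)^2 + 3^2 + (-1)^2 + 1^2 + 2^2
= 9 + 9 + 1 + 1 + 4 = 24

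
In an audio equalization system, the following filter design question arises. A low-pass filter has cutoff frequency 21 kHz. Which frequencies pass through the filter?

A low-pass filter passes all frequencies below the cutoff frequency 21 kHz and attenuates higher frequencies.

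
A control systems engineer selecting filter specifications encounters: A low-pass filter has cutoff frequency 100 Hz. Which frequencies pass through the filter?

A low-pass filter passes all frequencies below the cutoff frequency 100 Hz and attenuates higher frequencies.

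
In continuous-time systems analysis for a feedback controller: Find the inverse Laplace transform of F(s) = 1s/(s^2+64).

Standard pair: s/(s^2+w^2) <-> cos(wt)*u(t)
With k=1, w=8: f(t) = cos(8t)*u(t)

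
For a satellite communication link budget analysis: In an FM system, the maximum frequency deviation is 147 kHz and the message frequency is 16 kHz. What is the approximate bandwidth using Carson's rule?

Carson's rule: BW = 2*(delta_f + f_m)
= 2*(147 + 16) kHz = 326 kHz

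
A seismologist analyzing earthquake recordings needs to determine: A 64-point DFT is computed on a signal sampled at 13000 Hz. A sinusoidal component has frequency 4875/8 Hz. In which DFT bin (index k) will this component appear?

DFT frequency resolution = f_s/N = 13000/64 = 1625/8 Hz
Bin index k = f_signal / resolution = 4875/8 / 1625/8 = 3
The signal frequency 4875/8 Hz falls in DFT bin k = 3.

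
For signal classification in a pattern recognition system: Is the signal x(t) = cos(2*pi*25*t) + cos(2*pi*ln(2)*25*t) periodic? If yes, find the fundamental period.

f1 = 25 Hz, f2 = 25*ln(2) Hz
Ratio f2/f1 = ln(2), which is irrational.
Since the frequency ratio is irrational, no common period exists.
The signal is not periodic.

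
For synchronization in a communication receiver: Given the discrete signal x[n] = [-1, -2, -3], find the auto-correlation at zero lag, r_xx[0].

The auto-correlation at zero lag r_xx[0] equals the signal energy.
r_xx[0] = sum of x[n]^2 = (-1)^2 + (-2)^2 + (-3)^2
= 1 + 4 + 9 = 14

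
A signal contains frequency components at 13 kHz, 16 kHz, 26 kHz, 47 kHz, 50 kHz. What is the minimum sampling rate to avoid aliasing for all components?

The highest frequency component is f_max = 50 kHz.
Nyquist rate = 2 * f_max = 2 * 50 kHz = 100 kHz.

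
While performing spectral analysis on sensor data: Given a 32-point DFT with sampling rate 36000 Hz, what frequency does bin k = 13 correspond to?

The frequency of DFT bin k is: f_k = k * f_s / N
f_13 = 13 * 36000 / 32 = 14625 Hz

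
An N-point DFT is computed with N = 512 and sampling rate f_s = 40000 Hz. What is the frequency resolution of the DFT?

DFT frequency resolution = f_s / N
= 40000 / 512 = 625/8 Hz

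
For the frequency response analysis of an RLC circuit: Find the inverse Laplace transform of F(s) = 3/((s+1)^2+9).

Standard pair: w/((s+a)^2+w^2) <-> e^(-at)*sin(wt)*u(t)
With a=1, w=3: f(t) = e^(-t)*sin(3t)*u(t)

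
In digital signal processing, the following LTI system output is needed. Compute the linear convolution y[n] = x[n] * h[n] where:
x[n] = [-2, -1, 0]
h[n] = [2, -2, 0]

y[n] = sum_k x[k]*h[n-k]. Output length = len(x) + len(h) - 1 = 3 + 3 - 1 = 5.
y[0] = -2*2 = -4
y[1] = -1*2 + -2*-2 = 2
y[2] = 0*2 + -1*-2 + -2*0 = 2
y[3] = 0*-2 + -1*0 = 0
y[4] = 0*0 = 0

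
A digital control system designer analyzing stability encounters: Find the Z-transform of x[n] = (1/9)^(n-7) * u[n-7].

Time-shifting property: if X(z) = Z{x[n]}, then Z{x[n-d]} = z^(-d) * X(z)
X(z) = z/(z - 1/9) for x[n] = (1/9)^n * u[n]
Z{x[n-7]} = z^(-7) * z/(z - 1/9) = z^(-6)/(z - 1/9)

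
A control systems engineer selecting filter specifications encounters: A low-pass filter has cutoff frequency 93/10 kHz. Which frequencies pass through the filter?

A low-pass filter passes all frequencies below the cutoff frequency 93/10 kHz and attenuates higher frequencies.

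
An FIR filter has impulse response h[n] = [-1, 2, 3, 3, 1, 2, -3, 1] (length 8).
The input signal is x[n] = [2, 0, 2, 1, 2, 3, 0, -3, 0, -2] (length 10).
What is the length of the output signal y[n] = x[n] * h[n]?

For linear convolution, the output length is:
len(y) = len(x) + len(h) - 1 = 10 + 8 - 1 = 17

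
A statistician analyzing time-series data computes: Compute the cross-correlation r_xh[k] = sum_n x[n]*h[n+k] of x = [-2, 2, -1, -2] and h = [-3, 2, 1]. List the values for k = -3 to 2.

Both sequences indexed from 0 and zero outside their support.
Lags with overlap: k = -3 to 2.
  r_xh[-3] = x[3]*h[0] = 6
  r_xh[-2] = x[2]*h[0] + x[3]*h[1] = -1
  r_xh[-1] = x[1]*h[0] + x[2]*h[1] + x[3]*h[2] = -10
  r_xh[0] = x[0]*h[0] + x[1]*h[1] + x[2]*h[2] = 9
  r_xh[1] = x[0]*h[1] + x[1]*h[2] = -2
  r_xh[2] = x[0]*h[2] = -2
r_xh = [6, -1, -10, 9, -2, -2] (for k = -3, ..., 2)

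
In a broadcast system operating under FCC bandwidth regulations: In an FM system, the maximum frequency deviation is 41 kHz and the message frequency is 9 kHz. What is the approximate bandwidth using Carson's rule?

Carson's rule: BW = 2*(delta_f + f_m)
= 2*(41 + 9) kHz = 100 kHz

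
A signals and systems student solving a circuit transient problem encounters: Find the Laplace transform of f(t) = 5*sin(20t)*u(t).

Standard pair: sin(wt)*u(t) <-> w/(s^2+w^2)
With w = 20: L{5*sin(20t)*u(t)} = 100/(s^2+400)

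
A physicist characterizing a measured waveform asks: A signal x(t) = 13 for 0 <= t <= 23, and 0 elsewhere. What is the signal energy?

Energy = integral of |x(t)|^2 dt over the signal duration
= 13^2 * 23 = 169 * 23 = 3887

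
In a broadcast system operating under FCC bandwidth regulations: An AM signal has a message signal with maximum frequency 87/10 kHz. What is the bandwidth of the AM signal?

In AM (double-sideband), the bandwidth is twice the message frequency.
BW = 2 * f_m = 2 * 87/10 kHz = 87/5 kHz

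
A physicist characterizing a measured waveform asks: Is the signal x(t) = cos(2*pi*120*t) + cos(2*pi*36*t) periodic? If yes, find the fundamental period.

f1 = 120 Hz, f2 = 36 Hz
Period T1 = 1/120, T2 = 1/36
Ratio T1/T2 = 36/120, which is rational.
The signal is periodic with fundamental period T = 1/GCD(120,36) = 1/12 s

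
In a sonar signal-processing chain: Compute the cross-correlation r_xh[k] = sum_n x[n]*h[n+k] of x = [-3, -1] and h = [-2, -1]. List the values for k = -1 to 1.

Both sequences indexed from 0 and zero outside their support.
Lags with overlap: k = -1 to 1.
  r_xh[-1] = x[1]*h[0] = 2
  r_xh[0] = x[0]*h[0] + x[1]*h[1] = 7
  r_xh[1] = x[0]*h[1] = 3
r_xh = [2, 7, 3] (for k = -1, ..., 1)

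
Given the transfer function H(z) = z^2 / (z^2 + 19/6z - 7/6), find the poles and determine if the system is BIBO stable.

Poles are roots of the denominator: z^2 + 19/6z - 7/6 = 0.
Quadratic formula: z = [-(19/6) +/- sqrt((19/6)^2 - 4*(-7/6))] / 2
Discriminant = 361/36 + 14/3 = 529/36; sqrt = 23/6.
z = (-19/6 +/- 23/6) / 2 => z = 1/3 or z = -7/2.
|p1| = 7/2, |p2| = 1/3.
For BIBO stability, all poles must lie inside the unit circle (|p| < 1).
System is UNSTABLE since at least one |p| >= 1.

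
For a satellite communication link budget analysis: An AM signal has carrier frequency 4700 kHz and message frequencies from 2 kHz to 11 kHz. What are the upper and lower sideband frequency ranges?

Upper sideband (USB) = fc + [fm_low, fm_high] = 4700 + [2, 11] = [4702, 4711] kHz
Lower sideband (LSB) = fc - [fm_high, fm_low] = 4700 - [11, 2] = [4689, 4698] kHz
Total occupied spectrum: 4689 kHz to 4711 kHz (plus carrier at 4700 kHz)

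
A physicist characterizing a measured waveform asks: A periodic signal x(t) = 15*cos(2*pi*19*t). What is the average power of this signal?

Average power of A*cos(wt) is A^2/2.
P = 15^2 / 2 = 225/2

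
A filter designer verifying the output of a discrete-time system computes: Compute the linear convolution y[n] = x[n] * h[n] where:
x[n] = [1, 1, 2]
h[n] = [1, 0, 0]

y[n] = sum_k x[k]*h[n-k]. Output length = len(x) + len(h) - 1 = 3 + 3 - 1 = 5.
y[0] = 1*1 = 1
y[1] = 1*1 + 1*0 = 1
y[2] = 2*1 + 1*0 + 1*0 = 2
y[3] = 2*0 + 1*0 = 0
y[4] = 2*0 = 0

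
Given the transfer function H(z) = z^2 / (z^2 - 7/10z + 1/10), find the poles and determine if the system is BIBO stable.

Poles are roots of the denominator: z^2 - 7/10z + 1/10 = 0.
Quadratic formula: z = [-(-7/10) +/- sqrt((-7/10)^2 - 4*(1/10))] / 2
Discriminant = 49/100 - 2/5 = 9/100; sqrt = 3/10.
z = (7/10 +/- 3/10) / 2 => z = 1/2 or z = 1/5.
|p1| = 1/5, |p2| = 1/2.
For BIBO stability, all poles must lie inside the unit circle (|p| < 1).
System is STABLE since both |p| < 1.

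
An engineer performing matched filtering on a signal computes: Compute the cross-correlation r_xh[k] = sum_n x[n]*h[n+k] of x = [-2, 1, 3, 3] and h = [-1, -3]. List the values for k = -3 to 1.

Both sequences indexed from 0 and zero outside their support.
Lags with overlap: k = -3 to 1.
  r_xh[-3] = x[3]*h[0] = -3
  r_xh[-2] = x[2]*h[0] + x[3]*h[1] = -12
  r_xh[-1] = x[1]*h[0] + x[2]*h[1] = -10
  r_xh[0] = x[0]*h[0] + x[1]*h[1] = -1
  r_xh[1] = x[0]*h[1] = 6
r_xh = [-3, -12, -10, -1, 6] (for k = -3, ..., 1)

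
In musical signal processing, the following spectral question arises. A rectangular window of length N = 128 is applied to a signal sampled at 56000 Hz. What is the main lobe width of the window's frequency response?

For a rectangular window of length N,
the main lobe width in frequency is 2*f_s/N.
= 2*56000/128 = 875 Hz
This determines the minimum frequency separation for resolving two sinusoids.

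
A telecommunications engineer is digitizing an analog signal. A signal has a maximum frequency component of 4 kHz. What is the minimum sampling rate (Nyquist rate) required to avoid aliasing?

By the Nyquist-Shannon sampling theorem,
the minimum sampling rate (Nyquist rate) must be at least 2 * f_max.
Nyquist rate = 2 * 4 kHz = 8 kHz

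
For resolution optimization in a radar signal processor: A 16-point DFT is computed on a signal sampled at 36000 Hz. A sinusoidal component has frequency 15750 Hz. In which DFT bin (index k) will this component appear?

DFT frequency resolution = f_s/N = 36000/16 = 2250 Hz
Bin index k = f_signal / resolution = 15750 / 2250 = 7
The signal frequency 15750 Hz falls in DFT bin k = 7.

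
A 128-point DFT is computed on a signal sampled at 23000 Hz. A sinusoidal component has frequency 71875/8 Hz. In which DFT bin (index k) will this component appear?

DFT frequency resolution = f_s/N = 23000/128 = 2875/16 Hz
Bin index k = f_signal / resolution = 71875/8 / 2875/16 = 50
The signal frequency 71875/8 Hz falls in DFT bin k = 50.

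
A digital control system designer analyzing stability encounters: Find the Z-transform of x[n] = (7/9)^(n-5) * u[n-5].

Time-shifting property: if X(z) = Z{x[n]}, then Z{x[n-d]} = z^(-d) * X(z)
X(z) = z/(z - 7/9) for x[n] = (7/9)^n * u[n]
Z{x[n-5]} = z^(-5) * z/(z - 7/9) = z^(-4)/(z - 7/9)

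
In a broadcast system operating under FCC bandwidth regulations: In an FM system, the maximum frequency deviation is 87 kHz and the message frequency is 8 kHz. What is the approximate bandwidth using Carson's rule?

Carson's rule: BW = 2*(delta_f + f_m)
= 2*(87 + 8) kHz = 190 kHz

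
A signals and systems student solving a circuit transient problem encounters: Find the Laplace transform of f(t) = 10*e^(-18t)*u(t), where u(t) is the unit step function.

Standard Laplace transform pair:
e^(-at)*u(t) <-> 1/(s+a)
With a = 18: L{10*e^(-18t)*u(t)} = 10/(s+18), ROC: Re(s) > -18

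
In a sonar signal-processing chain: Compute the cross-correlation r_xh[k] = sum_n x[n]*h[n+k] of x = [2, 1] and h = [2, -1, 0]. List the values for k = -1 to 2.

Both sequences indexed from 0 and zero outside their support.
Lags with overlap: k = -1 to 2.
  r_xh[-1] = x[1]*h[0] = 2
  r_xh[0] = x[0]*h[0] + x[1]*h[1] = 3
  r_xh[1] = x[0]*h[1] + x[1]*h[2] = -2
  r_xh[2] = x[0]*h[2] = 0
r_xh = [2, 3, -2, 0] (for k = -1, ..., 2)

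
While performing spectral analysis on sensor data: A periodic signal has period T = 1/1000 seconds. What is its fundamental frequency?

The fundamental frequency is the reciprocal of the period.
f = 1/T = 1/(1/1000) = 1000 Hz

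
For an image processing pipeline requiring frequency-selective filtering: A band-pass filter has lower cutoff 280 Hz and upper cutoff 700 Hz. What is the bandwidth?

Bandwidth = f_high - f_low
= 700 Hz - 280 Hz = 420 Hz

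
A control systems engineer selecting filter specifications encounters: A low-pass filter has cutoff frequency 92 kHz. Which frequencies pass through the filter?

A low-pass filter passes all frequencies below the cutoff frequency 92 kHz and attenuates higher frequencies.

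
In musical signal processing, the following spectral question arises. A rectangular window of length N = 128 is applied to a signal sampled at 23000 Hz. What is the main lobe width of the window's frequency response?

For a rectangular window of length N,
the main lobe width in frequency is 2*f_s/N.
= 2*23000/128 = 2875/8 Hz
This determines the minimum frequency separation for resolving two sinusoids.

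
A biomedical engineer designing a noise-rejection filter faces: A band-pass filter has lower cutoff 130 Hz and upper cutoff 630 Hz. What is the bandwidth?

Bandwidth = f_high - f_low
= 630 Hz - 130 Hz = 500 Hz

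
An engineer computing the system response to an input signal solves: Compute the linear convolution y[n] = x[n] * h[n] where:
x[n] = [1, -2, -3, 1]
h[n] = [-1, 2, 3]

y[n] = sum_k x[k]*h[n-k]. Output length = len(x) + len(h) - 1 = 4 + 3 - 1 = 6.
y[0] = 1*-1 = -1
y[1] = -2*-1 + 1*2 = 4
y[2] = -3*-1 + -2*2 + 1*3 = 2
y[3] = 1*-1 + -3*2 + -2*3 = -13
y[4] = 1*2 + -3*3 = -7
y[5] = 1*3 = 3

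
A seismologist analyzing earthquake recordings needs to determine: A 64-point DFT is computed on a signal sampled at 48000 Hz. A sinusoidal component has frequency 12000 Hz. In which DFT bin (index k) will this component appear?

DFT frequency resolution = f_s/N = 48000/64 = 750 Hz
Bin index k = f_signal / resolution = 12000 / 750 = 16
The signal frequency 12000 Hz falls in DFT bin k = 16.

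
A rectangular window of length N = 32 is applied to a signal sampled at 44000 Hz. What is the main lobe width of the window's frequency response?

For a rectangular window of length N,
the main lobe width in frequency is 2*f_s/N.
= 2*44000/32 = 2750 Hz
This determines the minimum frequency separation for resolving two sinusoids.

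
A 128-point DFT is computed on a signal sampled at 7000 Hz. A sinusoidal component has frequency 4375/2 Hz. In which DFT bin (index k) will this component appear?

DFT frequency resolution = f_s/N = 7000/128 = 875/16 Hz
Bin index k = f_signal / resolution = 4375/2 / 875/16 = 40
The signal frequency 4375/2 Hz falls in DFT bin k = 40.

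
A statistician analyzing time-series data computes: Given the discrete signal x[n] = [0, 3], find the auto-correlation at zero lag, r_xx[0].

The auto-correlation at zero lag r_xx[0] equals the signal energy.
r_xx[0] = sum of x[n]^2 = 0^2 + 3^2
= 0 + 9 = 9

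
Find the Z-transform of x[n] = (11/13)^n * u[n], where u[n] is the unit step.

The Z-transform of a^n * u[n] is z/(z-a) for |z| > |a|.
Here a = 11/13, so X(z) = z/(z - (11/13)) = 13z/(13z - 11)
ROC: |z| > 11/13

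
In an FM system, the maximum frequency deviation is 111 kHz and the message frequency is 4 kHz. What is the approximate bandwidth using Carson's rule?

Carson's rule: BW = 2*(delta_f + f_m)
= 2*(111 + 4) kHz = 230 kHz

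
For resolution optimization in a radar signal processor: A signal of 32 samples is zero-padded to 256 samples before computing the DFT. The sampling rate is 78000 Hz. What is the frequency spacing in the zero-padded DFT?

Original DFT: N = 32, resolution = f_s/N = 78000/32 = 4875/2 Hz
Zero-padded DFT: N = 256, resolution = f_s/N = 78000/256 = 4875/16 Hz
Zero-padding interpolates the spectrum (finer frequency grid)
but does NOT improve the true spectral resolution (ability to resolve close frequencies).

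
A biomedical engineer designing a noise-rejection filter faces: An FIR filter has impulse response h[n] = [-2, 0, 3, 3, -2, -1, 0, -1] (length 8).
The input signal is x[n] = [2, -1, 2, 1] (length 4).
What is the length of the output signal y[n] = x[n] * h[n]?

For linear convolution, the output length is:
len(y) = len(x) + len(h) - 1 = 4 + 8 - 1 = 11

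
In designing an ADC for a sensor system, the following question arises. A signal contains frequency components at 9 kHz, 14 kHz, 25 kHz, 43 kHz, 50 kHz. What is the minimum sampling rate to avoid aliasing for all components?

The highest frequency component is f_max = 50 kHz.
Nyquist rate = 2 * f_max = 2 * 50 kHz = 100 kHz.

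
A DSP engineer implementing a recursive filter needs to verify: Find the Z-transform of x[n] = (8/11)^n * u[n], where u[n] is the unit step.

The Z-transform of a^n * u[n] is z/(z-a) for |z| > |a|.
Here a = 8/11, so X(z) = z/(z - (8/11)) = 11z/(11z - 8)
ROC: |z| > 8/11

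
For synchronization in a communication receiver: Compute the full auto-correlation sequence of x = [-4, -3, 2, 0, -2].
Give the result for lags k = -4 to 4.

r_xx[k] = sum_m x[m]*x[m+k], indexed from 0, for k = -4 to 4:
  r_xx[-4] = x[4]*x[0] = 8
  r_xx[-3] = x[3]*x[0] + x[4]*x[1] = 6
  r_xx[-2] = x[2]*x[0] + x[3]*x[1] + x[4]*x[2] = -12
  r_xx[-1] = x[1]*x[0] + x[2]*x[1] + x[3]*x[2] + x[4]*x[3] = 6
  r_xx[0] = x[0]*x[0] + x[1]*x[1] + x[2]*x[2] + x[3]*x[3] + x[4]*x[4] = 33
  r_xx[1] = x[0]*x[1] + x[1]*x[2] + x[2]*x[3] + x[3]*x[4] = 6
  r_xx[2] = x[0]*x[2] + x[1]*x[3] + x[2]*x[4] = -12
  r_xx[3] = x[0]*x[3] + x[1]*x[4] = 6
  r_xx[4] = x[0]*x[4] = 8
r_xx = [8, 6, -12, 6, 33, 6, -12, 6, 8]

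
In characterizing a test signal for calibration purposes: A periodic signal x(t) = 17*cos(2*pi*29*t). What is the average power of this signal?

Average power of A*cos(wt) is A^2/2.
P = 17^2 / 2 = 289/2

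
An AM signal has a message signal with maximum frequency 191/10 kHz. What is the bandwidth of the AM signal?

In AM (double-sideband), the bandwidth is twice the message frequency.
BW = 2 * f_m = 2 * 191/10 kHz = 191/5 kHz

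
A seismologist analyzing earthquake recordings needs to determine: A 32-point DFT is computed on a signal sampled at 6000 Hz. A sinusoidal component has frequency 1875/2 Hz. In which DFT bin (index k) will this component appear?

DFT frequency resolution = f_s/N = 6000/32 = 375/2 Hz
Bin index k = f_signal / resolution = 1875/2 / 375/2 = 5
The signal frequency 1875/2 Hz falls in DFT bin k = 5.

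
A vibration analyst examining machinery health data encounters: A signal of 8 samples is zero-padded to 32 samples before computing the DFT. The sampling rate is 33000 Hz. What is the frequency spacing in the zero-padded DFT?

Original DFT: N = 8, resolution = f_s/N = 33000/8 = 4125 Hz
Zero-padded DFT: N = 32, resolution = f_s/N = 33000/32 = 4125/4 Hz
Zero-padding interpolates the spectrum (finer frequency grid)
but does NOT improve the true spectral resolution (ability to resolve close frequencies).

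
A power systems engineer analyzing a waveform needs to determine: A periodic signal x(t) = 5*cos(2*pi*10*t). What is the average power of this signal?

Average power of A*cos(wt) is A^2/2.
P = 5^2 / 2 = 25/2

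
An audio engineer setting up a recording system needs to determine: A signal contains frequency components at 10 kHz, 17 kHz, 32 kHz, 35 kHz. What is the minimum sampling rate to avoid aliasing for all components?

The highest frequency component is f_max = 35 kHz.
Nyquist rate = 2 * f_max = 2 * 35 kHz = 70 kHz.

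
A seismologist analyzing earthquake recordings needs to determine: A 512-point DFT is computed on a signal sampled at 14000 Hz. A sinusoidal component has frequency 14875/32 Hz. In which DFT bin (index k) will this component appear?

DFT frequency resolution = f_s/N = 14000/512 = 875/32 Hz
Bin index k = f_signal / resolution = 14875/32 / 875/32 = 17
The signal frequency 14875/32 Hz falls in DFT bin k = 17.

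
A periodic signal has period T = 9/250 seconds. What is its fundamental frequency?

The fundamental frequency is the reciprocal of the period.
f = 1/T = 1/(9/250) = 250/9 Hz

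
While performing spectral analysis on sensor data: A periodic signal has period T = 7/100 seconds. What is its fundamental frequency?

The fundamental frequency is the reciprocal of the period.
f = 1/T = 1/(7/100) = 100/7 Hz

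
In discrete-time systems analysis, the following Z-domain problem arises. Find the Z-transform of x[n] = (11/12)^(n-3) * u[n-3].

Time-shifting property: if X(z) = Z{x[n]}, then Z{x[n-d]} = z^(-d) * X(z)
X(z) = z/(z - 11/12) for x[n] = (11/12)^n * u[n]
Z{x[n-3]} = z^(-3) * z/(z - 11/12) = z^(-2)/(z - 11/12)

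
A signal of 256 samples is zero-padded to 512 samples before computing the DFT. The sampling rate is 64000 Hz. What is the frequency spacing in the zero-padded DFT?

Original DFT: N = 256, resolution = f_s/N = 64000/256 = 250 Hz
Zero-padded DFT: N = 512, resolution = f_s/N = 64000/512 = 125 Hz
Zero-padding interpolates the spectrum (finer frequency grid)
but does NOT improve the true spectral resolution (ability to resolve close frequencies).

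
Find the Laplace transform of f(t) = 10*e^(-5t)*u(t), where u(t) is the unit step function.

Standard Laplace transform pair:
e^(-at)*u(t) <-> 1/(s+a)
With a = 5: L{10*e^(-5t)*u(t)} = 10/(s+5), ROC: Re(s) > -5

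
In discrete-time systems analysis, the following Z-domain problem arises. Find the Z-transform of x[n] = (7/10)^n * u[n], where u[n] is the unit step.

The Z-transform of a^n * u[n] is z/(z-a) for |z| > |a|.
Here a = 7/10, so X(z) = z/(z - (7/10)) = 10z/(10z - 7)
ROC: |z| > 7/10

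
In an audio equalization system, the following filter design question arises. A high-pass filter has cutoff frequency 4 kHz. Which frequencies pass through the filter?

A high-pass filter passes all frequencies above the cutoff frequency 4 kHz and attenuates lower frequencies.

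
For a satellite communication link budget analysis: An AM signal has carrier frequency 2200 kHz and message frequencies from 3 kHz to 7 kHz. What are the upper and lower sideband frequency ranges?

Upper sideband (USB) = fc + [fm_low, fm_high] = 2200 + [3, 7] = [2203, 2207] kHz
Lower sideband (LSB) = fc - [fm_high, fm_low] = 2200 - [7, 3] = [2193, 2197] kHz
Total occupied spectrum: 2193 kHz to 2207 kHz (plus carrier at 2200 kHz)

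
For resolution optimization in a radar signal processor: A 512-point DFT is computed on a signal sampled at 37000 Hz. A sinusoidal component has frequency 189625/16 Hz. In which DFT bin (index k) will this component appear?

DFT frequency resolution = f_s/N = 37000/512 = 4625/64 Hz
Bin index k = f_signal / resolution = 189625/16 / 4625/64 = 164
The signal frequency 189625/16 Hz falls in DFT bin k = 164.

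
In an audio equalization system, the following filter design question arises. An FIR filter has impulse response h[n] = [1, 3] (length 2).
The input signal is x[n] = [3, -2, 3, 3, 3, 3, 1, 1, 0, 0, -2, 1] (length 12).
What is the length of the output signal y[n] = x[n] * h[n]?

For linear convolution, the output length is:
len(y) = len(x) + len(h) - 1 = 12 + 2 - 1 = 13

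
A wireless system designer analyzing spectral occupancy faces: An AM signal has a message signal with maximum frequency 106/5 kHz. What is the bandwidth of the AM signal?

In AM (double-sideband), the bandwidth is twice the message frequency.
BW = 2 * f_m = 2 * 106/5 kHz = 212/5 kHz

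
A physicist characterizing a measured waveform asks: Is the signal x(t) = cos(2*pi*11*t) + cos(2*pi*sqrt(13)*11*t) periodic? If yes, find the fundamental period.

f1 = 11 Hz, f2 = 11*sqrt(13) Hz
Ratio f2/f1 = sqrt(13), which is irrational.
Since the frequency ratio is irrational, no common period exists.
The signal is not periodic.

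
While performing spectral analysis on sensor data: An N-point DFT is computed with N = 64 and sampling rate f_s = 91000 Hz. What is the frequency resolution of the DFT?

DFT frequency resolution = f_s / N
= 91000 / 64 = 11375/8 Hz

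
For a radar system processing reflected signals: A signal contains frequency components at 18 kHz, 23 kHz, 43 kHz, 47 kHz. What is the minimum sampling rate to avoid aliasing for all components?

The highest frequency component is f_max = 47 kHz.
Nyquist rate = 2 * f_max = 2 * 47 kHz = 94 kHz.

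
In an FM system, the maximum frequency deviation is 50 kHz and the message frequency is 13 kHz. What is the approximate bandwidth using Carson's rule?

Carson's rule: BW = 2*(delta_f + f_m)
= 2*(50 + 13) kHz = 126 kHz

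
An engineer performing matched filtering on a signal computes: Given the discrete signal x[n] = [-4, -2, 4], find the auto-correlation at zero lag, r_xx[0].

The auto-correlation at zero lag r_xx[0] equals the signal energy.
r_xx[0] = sum of x[n]^2 = (-4)^2 + (-2)^2 + 4^2
= 16 + 4 + 16 = 36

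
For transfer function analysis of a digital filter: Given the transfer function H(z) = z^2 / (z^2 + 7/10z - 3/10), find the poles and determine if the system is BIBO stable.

Poles are roots of the denominator: z^2 + 7/10z - 3/10 = 0.
Quadratic formula: z = [-(7/10) +/- sqrt((7/10)^2 - 4*(-3/10))] / 2
Discriminant = 49/100 + 6/5 = 169/100; sqrt = 13/10.
z = (-7/10 +/- 13/10) / 2 => z = 3/10 or z = -1.
|p1| = 1, |p2| = 3/10.
For BIBO stability, all poles must lie inside the unit circle (|p| < 1).
System is UNSTABLE since at least one |p| >= 1.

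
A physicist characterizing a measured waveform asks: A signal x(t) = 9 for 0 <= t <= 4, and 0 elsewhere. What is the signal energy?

Energy = integral of |x(t)|^2 dt over the signal duration
= 9^2 * 4 = 81 * 4 = 324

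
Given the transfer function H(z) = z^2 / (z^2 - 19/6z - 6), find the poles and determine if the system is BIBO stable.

Poles are roots of the denominator: z^2 - 19/6z - 6 = 0.
Quadratic formula: z = [-(-19/6) +/- sqrt((-19/6)^2 - 4*(-6))] / 2
Discriminant = 361/36 + 24 = 1225/36; sqrt = 35/6.
z = (19/6 +/- 35/6) / 2 => z = 9/2 or z = -4/3.
|p1| = 9/2, |p2| = 4/3.
For BIBO stability, all poles must lie inside the unit circle (|p| < 1).
System is UNSTABLE since at least one |p| >= 1.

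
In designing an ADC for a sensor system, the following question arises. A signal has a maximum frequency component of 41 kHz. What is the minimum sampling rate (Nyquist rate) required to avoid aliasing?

By the Nyquist-Shannon sampling theorem,
the minimum sampling rate (Nyquist rate) must be at least 2 * f_max.
Nyquist rate = 2 * 41 kHz = 82 kHz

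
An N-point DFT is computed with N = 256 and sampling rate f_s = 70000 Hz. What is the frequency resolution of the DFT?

DFT frequency resolution = f_s / N
= 70000 / 256 = 4375/16 Hz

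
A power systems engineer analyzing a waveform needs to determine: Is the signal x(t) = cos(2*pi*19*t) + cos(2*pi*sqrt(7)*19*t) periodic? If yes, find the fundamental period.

f1 = 19 Hz, f2 = 19*sqrt(7) Hz
Ratio f2/f1 = sqrt(7), which is irrational.
Since the frequency ratio is irrational, no common period exists.
The signal is not periodic.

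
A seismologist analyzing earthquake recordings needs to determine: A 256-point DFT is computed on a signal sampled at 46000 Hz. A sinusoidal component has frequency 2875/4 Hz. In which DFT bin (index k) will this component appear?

DFT frequency resolution = f_s/N = 46000/256 = 2875/16 Hz
Bin index k = f_signal / resolution = 2875/4 / 2875/16 = 4
The signal frequency 2875/4 Hz falls in DFT bin k = 4.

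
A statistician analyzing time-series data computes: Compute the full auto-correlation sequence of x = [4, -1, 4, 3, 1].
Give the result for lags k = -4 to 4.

r_xx[k] = sum_m x[m]*x[m+k], indexed from 0, for k = -4 to 4:
  r_xx[-4] = x[4]*x[0] = 4
  r_xx[-3] = x[3]*x[0] + x[4]*x[1] = 11
  r_xx[-2] = x[2]*x[0] + x[3]*x[1] + x[4]*x[2] = 17
  r_xx[-1] = x[1]*x[0] + x[2]*x[1] + x[3]*x[2] + x[4]*x[3] = 7
  r_xx[0] = x[0]*x[0] + x[1]*x[1] + x[2]*x[2] + x[3]*x[3] + x[4]*x[4] = 43
  r_xx[1] = x[0]*x[1] + x[1]*x[2] + x[2]*x[3] + x[3]*x[4] = 7
  r_xx[2] = x[0]*x[2] + x[1]*x[3] + x[2]*x[4] = 17
  r_xx[3] = x[0]*x[3] + x[1]*x[4] = 11
  r_xx[4] = x[0]*x[4] = 4
r_xx = [4, 11, 17, 7, 43, 7, 17, 11, 4]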